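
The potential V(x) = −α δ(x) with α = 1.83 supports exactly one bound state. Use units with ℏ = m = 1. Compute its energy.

For x ≠ 0 the bound state is ψ ∝ e^{−κ|x|}; integrating the TISE across the delta gives the cusp condition 2κ = 2mα/ℏ², so κ = 1.830.
Then E = −ℏ²κ²/(2m) = −mα²/(2ℏ²) = -1.674.

E = -1.67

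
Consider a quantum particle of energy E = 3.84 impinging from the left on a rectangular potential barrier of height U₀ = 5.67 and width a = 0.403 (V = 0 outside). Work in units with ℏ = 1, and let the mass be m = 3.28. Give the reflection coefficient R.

R = 0.804

E < U₀: inside the barrier ψ ∝ e^{±κx} with κ = √(2m(U₀ − E))/ℏ = 3.465.
κa = 1.396, sinh(κa) = 1.896.
The exact tunnelling result is T⁻¹ = 1 + U₀² sinh²(κa) / [4E(U₀ − E)] = 5.113, so T = 0.196.
R = 1 − T = 0.804.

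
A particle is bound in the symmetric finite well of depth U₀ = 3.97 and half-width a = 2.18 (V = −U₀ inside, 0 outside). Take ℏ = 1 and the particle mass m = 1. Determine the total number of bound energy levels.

Define the well-strength parameter z₀ = (a/ℏ)√(2mU₀) = 2.18 × √(2·1·3.97) = 6.143.
The even/odd transcendental equations gain one root per π/2 in z₀, giving N = 1 + ⌊2z₀/π⌋ = 1 + ⌊3.911⌋ = 4.

N = 4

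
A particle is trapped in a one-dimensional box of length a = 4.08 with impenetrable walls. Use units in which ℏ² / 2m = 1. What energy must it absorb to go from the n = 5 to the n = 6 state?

ΔE = 6.52

E_n = n²π²ℏ²/(2ma²), so ΔE = (6² − 5²) π²ℏ²/(2ma²).
ΔE = 11 × π² / (2 × 0.5 × 4.08²) = 6.522.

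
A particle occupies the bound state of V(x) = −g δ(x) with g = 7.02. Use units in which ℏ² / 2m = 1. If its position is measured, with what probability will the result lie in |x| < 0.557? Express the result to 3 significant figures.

P = 0.980

The normalised bound state is ψ = √κ e^{−κ|x|} with κ = mg/ℏ² = 3.510.
P(|x| < d) = ∫_{−d}^{d} κ e^{−2κ|x|} dx = 1 − e^{−2κd} = 1 − e^{−3.910} = 0.9800.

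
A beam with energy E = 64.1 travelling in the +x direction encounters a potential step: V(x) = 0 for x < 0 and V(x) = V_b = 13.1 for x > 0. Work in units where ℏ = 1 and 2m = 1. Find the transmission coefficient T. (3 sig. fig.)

The wavenumbers are k₁ = √(2mE)/ℏ = 8.006 on the left and k₂ = √(2m(E − V_b))/ℏ = 7.141 on the right.
Matching ψ and ψ′ at x = 0 gives r = (k₁ − k₂)/(k₁ + k₂), so R = r² = 0.003260 and T = 1 − R = 0.9967.

T = 0.997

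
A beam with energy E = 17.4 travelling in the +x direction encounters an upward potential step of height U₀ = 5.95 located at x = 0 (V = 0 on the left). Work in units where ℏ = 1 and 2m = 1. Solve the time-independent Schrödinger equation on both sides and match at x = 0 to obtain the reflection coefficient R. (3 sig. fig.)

R = 0.0109

On each side the TISE gives plane waves with k = √(2m(E − V))/ℏ: k₁ = √(2·½·17.4) = 4.171, k₂ = √(2·½·11.45) = 3.384.
Continuity of ψ and ψ′ at the step yields the reflection amplitude r = (k₁ − k₂)/(k₁ + k₂) = 0.1042; thus R = |r|² = 0.01087, T = 0.9891.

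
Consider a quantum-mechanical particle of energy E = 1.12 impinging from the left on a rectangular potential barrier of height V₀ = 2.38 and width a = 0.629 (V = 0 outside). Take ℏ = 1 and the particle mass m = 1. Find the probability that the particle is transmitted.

T = 0.420

E < V₀: inside the barrier ψ ∝ e^{±κx} with κ = √(2m(V₀ − E))/ℏ = 1.587.
κa = 0.9985, sinh(κa) = 1.173.
The exact tunnelling result is T⁻¹ = 1 + V₀² sinh²(κa) / [4E(V₀ − E)] = 2.380, so T = 0.420.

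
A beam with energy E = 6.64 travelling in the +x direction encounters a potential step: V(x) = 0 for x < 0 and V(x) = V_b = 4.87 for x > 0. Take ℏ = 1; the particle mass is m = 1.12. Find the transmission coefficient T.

T = 0.898

On each side the TISE gives plane waves with k = √(2m(E − V))/ℏ: k₁ = √(2·1.12·6.64) = 3.857, k₂ = √(2·1.12·1.77) = 1.991.
Continuity of ψ and ψ′ at the step yields the reflection amplitude r = (k₁ − k₂)/(k₁ + k₂) = 0.3190; thus R = |r|² = 0.1018, T = 0.8982.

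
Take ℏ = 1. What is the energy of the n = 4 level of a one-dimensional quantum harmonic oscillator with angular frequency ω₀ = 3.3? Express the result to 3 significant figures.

E = 14.9

Using E_n = (n + ½)ℏω₀: E_4 = 4.5 × 3.3 = 14.85.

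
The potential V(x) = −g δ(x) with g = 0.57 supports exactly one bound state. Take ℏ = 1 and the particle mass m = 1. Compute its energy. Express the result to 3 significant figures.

The bound state is ψ(x) = √κ e^{−κ|x|}. The derivative jump ψ'(0⁺) − ψ'(0⁻) = −(2mg/ℏ²)ψ(0) fixes κ = mg/ℏ² = 0.5700.
Then E = −ℏ²κ²/(2m) = −mg²/(2ℏ²) = -0.1625.

E = -0.162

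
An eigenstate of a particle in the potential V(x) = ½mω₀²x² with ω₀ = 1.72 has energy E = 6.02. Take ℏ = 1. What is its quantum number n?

Invert E_n = (n + ½)ℏω₀: n = E/ℏω₀ − ½ = 3.000, so n = 3.

n = 3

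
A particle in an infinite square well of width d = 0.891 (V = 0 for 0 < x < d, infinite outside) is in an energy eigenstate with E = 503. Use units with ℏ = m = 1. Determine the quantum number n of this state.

n = 9

From E_n = n²π²ℏ²/(2md²) invert to n = √(2md²E)/(πℏ).
n = (0.891/π) × √(2 × 1 × 503) = 8.996 → n = 9.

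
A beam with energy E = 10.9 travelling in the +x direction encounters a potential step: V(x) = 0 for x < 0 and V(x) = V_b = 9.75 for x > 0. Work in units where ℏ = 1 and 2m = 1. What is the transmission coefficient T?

T = 0.740

On each side the TISE gives plane waves with k = √(2m(E − V))/ℏ: k₁ = √(2·½·10.9) = 3.302, k₂ = √(2·½·1.15) = 1.072.
Continuity of ψ and ψ′ at the step yields the reflection amplitude r = (k₁ − k₂)/(k₁ + k₂) = 0.5096; thus R = |r|² = 0.2597, T = 0.7403.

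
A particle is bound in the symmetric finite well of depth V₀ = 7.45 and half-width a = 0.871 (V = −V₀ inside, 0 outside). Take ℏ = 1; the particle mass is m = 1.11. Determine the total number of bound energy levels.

The dimensionless depth is z₀ = a√(2mV₀)/ℏ = 0.871 × √(16.54) = 3.542.
The even/odd transcendental equations gain one root per π/2 in z₀, giving N = 1 + ⌊2z₀/π⌋ = 1 + ⌊2.255⌋ = 3.

N = 3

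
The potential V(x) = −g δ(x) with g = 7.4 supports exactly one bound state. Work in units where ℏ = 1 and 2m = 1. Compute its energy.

The bound state is ψ(x) = √κ e^{−κ|x|}. The derivative jump ψ'(0⁺) − ψ'(0⁻) = −(2mg/ℏ²)ψ(0) fixes κ = mg/ℏ² = 3.700.
Then E = −ℏ²κ²/(2m) = −mg²/(2ℏ²) = -13.69.

E = -13.7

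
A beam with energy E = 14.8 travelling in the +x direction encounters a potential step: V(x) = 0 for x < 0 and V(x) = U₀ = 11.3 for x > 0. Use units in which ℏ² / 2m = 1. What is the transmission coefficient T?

T = 0.881

On each side the TISE gives plane waves with k = √(2m(E − V))/ℏ: k₁ = √(2·½·14.8) = 3.847, k₂ = √(2·½·3.5) = 1.871.
Matching ψ and ψ′ at x = 0 gives r = (k₁ − k₂)/(k₁ + k₂), so R = r² = 0.1195 and T = 1 − R = 0.8805.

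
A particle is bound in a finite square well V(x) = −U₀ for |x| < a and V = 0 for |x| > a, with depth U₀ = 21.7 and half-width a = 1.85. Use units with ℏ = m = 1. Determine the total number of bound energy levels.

N = 8

The dimensionless depth is z₀ = a√(2mU₀)/ℏ = 1.85 × √(43.40) = 12.19.
The even/odd transcendental equations gain one root per π/2 in z₀, giving N = 1 + ⌊2z₀/π⌋ = 1 + ⌊7.759⌋ = 8.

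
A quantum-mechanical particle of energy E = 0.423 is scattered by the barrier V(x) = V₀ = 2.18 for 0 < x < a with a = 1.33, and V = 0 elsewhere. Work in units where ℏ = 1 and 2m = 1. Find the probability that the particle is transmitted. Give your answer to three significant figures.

E < V₀: inside the barrier ψ ∝ e^{±κx} with κ = √(2m(V₀ − E))/ℏ = 1.326.
κa = 1.763, sinh(κa) = 2.829.
Matching ψ, ψ′ at both faces gives T = [1 + V₀² sinh²(κa) / (4E(V₀ − E))]⁻¹ = 1/13.79 = 0.0725.

T = 0.0725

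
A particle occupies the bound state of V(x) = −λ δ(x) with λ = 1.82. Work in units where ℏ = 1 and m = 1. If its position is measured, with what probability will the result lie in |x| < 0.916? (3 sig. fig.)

The normalised bound state is ψ = √κ e^{−κ|x|} with κ = mλ/ℏ² = 1.820.
P(|x| < d) = ∫_{−d}^{d} κ e^{−2κ|x|} dx = 1 − e^{−2κd} = 1 − e^{−3.334} = 0.9644.

P = 0.964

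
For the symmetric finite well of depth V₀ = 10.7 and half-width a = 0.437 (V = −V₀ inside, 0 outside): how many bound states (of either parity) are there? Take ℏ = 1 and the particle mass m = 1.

N = 2

The dimensionless depth is z₀ = a√(2mV₀)/ℏ = 0.437 × √(21.40) = 2.022.
The even/odd transcendental equations gain one root per π/2 in z₀, giving N = 1 + ⌊2z₀/π⌋ = 1 + ⌊1.287⌋ = 2.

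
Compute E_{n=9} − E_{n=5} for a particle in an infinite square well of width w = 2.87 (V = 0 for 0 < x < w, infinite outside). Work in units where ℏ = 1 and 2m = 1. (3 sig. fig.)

ΔE = 67.1

E_n = n²π²ℏ²/(2mw²), so ΔE = (9² − 5²) π²ℏ²/(2mw²).
ΔE = 56 × π² / (2 × 0.5 × 2.87²) = 67.10.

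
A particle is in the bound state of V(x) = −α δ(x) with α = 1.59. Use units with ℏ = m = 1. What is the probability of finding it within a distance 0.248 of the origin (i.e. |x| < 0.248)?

P = 0.546

The normalised bound state is ψ = √κ e^{−κ|x|} with κ = mα/ℏ² = 1.590.
P(|x| < d) = ∫_{−d}^{d} κ e^{−2κ|x|} dx = 1 − e^{−2κd} = 1 − e^{−0.7886} = 0.5455.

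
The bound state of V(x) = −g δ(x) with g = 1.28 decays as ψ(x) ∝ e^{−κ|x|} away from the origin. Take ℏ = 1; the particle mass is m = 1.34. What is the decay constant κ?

κ = 1.72

Integrating the TISE across x = 0 gives the cusp condition ψ'(0⁺) − ψ'(0⁻) = −(2mg/ℏ²)ψ(0).
With ψ ∝ e^{−κ|x|} this yields −2κ = −2mg/ℏ², so κ = mg/ℏ² = 1.715.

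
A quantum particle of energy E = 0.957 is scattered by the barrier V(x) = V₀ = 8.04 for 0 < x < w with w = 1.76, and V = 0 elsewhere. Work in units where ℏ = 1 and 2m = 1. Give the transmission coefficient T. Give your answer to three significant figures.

E < V₀: inside the barrier ψ ∝ e^{±κx} with κ = √(2m(V₀ − E))/ℏ = 2.661.
κw = 4.684, sinh(κw) = 54.10.
Matching ψ, ψ′ at both faces gives T = [1 + V₀² sinh²(κw) / (4E(V₀ − E))]⁻¹ = 1/6979 = 0.000143.

T = 0.000143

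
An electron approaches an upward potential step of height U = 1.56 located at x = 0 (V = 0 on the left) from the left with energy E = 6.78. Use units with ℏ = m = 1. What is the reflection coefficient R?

The wavenumbers are k₁ = √(2mE)/ℏ = 3.682 on the left and k₂ = √(2m(E − U))/ℏ = 3.231 on the right.
Matching ψ and ψ′ at x = 0 gives r = (k₁ − k₂)/(k₁ + k₂), so R = r² = 0.004261 and T = 1 − R = 0.9957.

R = 0.00426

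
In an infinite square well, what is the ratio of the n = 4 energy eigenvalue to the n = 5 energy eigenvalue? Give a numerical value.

E_n = n²π²ℏ²/(2mL²) so the ratio is n₂²/n₁² = 16/25 = 0.64.

0.64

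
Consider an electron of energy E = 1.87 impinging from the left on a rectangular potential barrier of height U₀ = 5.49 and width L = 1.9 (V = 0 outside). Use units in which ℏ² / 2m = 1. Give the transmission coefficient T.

E < U₀: inside the barrier ψ ∝ e^{±κx} with κ = √(2m(U₀ − E))/ℏ = 1.903.
κL = 3.615, sinh(κL) = 18.56.
The exact tunnelling result is T⁻¹ = 1 + U₀² sinh²(κL) / [4E(U₀ − E)] = 384.5, so T = 0.00260.

T = 0.00260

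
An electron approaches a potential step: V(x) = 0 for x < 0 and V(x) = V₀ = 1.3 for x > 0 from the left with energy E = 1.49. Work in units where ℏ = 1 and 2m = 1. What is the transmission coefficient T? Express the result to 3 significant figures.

T = 0.776

The wavenumbers are k₁ = √(2mE)/ℏ = 1.221 on the left and k₂ = √(2m(E − V₀))/ℏ = 0.4359 on the right.
Matching ψ and ψ′ at x = 0 gives r = (k₁ − k₂)/(k₁ + k₂), so R = r² = 0.2244 and T = 1 − R = 0.7756.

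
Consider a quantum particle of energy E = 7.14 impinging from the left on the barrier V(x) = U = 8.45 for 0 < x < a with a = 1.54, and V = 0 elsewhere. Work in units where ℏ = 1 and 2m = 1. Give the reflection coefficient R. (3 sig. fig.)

Since E < U the interior solution is evanescent with decay constant κ = √(2m(U − E))/ℏ = 1.145.
κa = 1.763, sinh(κa) = 2.828.
Matching ψ, ψ′ at both faces gives T = [1 + U² sinh²(κa) / (4E(U − E))]⁻¹ = 1/16.26 = 0.0615.
R = 1 − T = 0.939.

R = 0.939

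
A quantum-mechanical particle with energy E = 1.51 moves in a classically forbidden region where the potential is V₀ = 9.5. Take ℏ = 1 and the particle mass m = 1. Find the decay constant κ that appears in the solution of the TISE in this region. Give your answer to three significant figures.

κ = 4.00

Since E < V₀ the TISE in this region is ψ'' = κ²ψ with κ = √(2m(V₀ − E))/ℏ.
κ = √(2 × 1 × 7.99) = 3.997.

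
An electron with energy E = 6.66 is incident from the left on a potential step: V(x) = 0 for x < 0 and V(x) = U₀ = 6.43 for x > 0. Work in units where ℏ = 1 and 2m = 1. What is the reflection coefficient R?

R = 0.471

On each side the TISE gives plane waves with k = √(2m(E − V))/ℏ: k₁ = √(2·½·6.66) = 2.581, k₂ = √(2·½·0.23) = 0.4796.
Matching ψ and ψ′ at x = 0 gives r = (k₁ − k₂)/(k₁ + k₂), so R = r² = 0.4714 and T = 1 − R = 0.5286.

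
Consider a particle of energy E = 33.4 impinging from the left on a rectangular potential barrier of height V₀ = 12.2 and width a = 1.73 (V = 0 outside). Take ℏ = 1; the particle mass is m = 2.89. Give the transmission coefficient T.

T = 0.995

Above the barrier the interior wavenumber is k₂ = √(2m(E − V₀))/ℏ = 11.07, giving phase k₂a = 19.15.
T = [1 + V₀² sin²(k₂a) / (4E(E − V₀))]⁻¹ = 1/1.005 = 0.995.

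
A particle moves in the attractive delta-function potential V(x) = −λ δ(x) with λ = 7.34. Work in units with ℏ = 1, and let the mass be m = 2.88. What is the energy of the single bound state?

The bound state is ψ(x) = √κ e^{−κ|x|}. The derivative jump ψ'(0⁺) − ψ'(0⁻) = −(2mλ/ℏ²)ψ(0) fixes κ = mλ/ℏ² = 21.14.
Then E = −ℏ²κ²/(2m) = −mλ²/(2ℏ²) = -77.58.

E = -77.6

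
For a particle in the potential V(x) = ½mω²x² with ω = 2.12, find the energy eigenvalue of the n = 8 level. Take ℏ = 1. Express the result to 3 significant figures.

E = 18.0

Using E_n = (n + ½)ℏω: E_8 = 8.5 × 2.12 = 18.02.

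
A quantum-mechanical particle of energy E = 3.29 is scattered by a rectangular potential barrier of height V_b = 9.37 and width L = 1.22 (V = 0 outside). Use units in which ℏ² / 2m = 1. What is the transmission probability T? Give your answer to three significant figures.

T = 0.00885

Since E < V_b the interior solution is evanescent with decay constant κ = √(2m(V_b − E))/ℏ = 2.466.
κL = 3.008, sinh(κL) = 10.10.
Matching ψ, ψ′ at both faces gives T = [1 + V_b² sinh²(κL) / (4E(V_b − E))]⁻¹ = 1/113.0 = 0.00885.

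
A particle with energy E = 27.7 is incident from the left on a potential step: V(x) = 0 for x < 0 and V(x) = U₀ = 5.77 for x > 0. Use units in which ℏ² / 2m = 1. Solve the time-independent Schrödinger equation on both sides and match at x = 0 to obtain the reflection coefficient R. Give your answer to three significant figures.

R = 0.00340

The wavenumbers are k₁ = √(2mE)/ℏ = 5.263 on the left and k₂ = √(2m(E − U₀))/ℏ = 4.683 on the right.
Continuity of ψ and ψ′ at the step yields the reflection amplitude r = (k₁ − k₂)/(k₁ + k₂) = 0.05833; thus R = |r|² = 0.003402, T = 0.9966.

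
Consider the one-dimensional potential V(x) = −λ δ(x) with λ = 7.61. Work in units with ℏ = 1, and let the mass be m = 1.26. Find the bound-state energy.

E = -36.5

The bound state is ψ(x) = √κ e^{−κ|x|}. The derivative jump ψ'(0⁺) − ψ'(0⁻) = −(2mλ/ℏ²)ψ(0) fixes κ = mλ/ℏ² = 9.589.
Then E = −ℏ²κ²/(2m) = −mλ²/(2ℏ²) = -36.48.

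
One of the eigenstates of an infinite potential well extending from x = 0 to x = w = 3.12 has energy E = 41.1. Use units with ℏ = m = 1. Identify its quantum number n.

n = 9

From E_n = n²π²ℏ²/(2mw²) invert to n = √(2mw²E)/(πℏ).
n = (3.12/π) × √(2 × 1 × 41.1) = 9.004 → n = 9.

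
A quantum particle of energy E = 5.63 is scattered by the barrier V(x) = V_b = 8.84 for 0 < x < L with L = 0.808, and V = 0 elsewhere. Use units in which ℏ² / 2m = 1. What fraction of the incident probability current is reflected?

Since E < V_b the interior solution is evanescent with decay constant κ = √(2m(V_b − E))/ℏ = 1.792.
κL = 1.448, sinh(κL) = 2.009.
Matching ψ, ψ′ at both faces gives T = [1 + V_b² sinh²(κL) / (4E(V_b − E))]⁻¹ = 1/5.363 = 0.186.
R = 1 − T = 0.814.

R = 0.814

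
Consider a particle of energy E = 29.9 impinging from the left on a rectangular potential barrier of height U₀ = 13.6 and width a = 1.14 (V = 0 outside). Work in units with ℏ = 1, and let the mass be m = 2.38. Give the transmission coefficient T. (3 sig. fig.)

E > U₀: inside the barrier k₂ = √(2m(E − U₀))/ℏ = 8.808, k₂a = 10.04.
Matching at both interfaces gives T⁻¹ = 1 + U₀² sin²(k₂a) / [4E(E − U₀)] = 1.032, hence T = 0.969.

T = 0.969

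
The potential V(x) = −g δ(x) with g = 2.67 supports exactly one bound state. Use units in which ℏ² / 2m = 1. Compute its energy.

For x ≠ 0 the bound state is ψ ∝ e^{−κ|x|}; integrating the TISE across the delta gives the cusp condition 2κ = 2mg/ℏ², so κ = 1.335.
Then E = −ℏ²κ²/(2m) = −mg²/(2ℏ²) = -1.782.

E = -1.78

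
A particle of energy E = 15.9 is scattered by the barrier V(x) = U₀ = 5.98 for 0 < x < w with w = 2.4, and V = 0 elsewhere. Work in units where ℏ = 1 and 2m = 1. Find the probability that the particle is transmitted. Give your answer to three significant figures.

Above the barrier the interior wavenumber is k₂ = √(2m(E − U₀))/ℏ = 3.150, giving phase k₂w = 7.559.
T = [1 + U₀² sin²(k₂w) / (4E(E − U₀))]⁻¹ = 1/1.052 = 0.951.

T = 0.951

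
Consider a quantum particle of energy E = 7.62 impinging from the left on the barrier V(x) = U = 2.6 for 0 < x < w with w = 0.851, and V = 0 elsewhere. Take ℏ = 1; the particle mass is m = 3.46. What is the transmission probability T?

E > U: inside the barrier k₂ = √(2m(E − U))/ℏ = 5.894, k₂w = 5.016.
Matching at both interfaces gives T⁻¹ = 1 + U² sin²(k₂w) / [4E(E − U)] = 1.040, hence T = 0.961.

T = 0.961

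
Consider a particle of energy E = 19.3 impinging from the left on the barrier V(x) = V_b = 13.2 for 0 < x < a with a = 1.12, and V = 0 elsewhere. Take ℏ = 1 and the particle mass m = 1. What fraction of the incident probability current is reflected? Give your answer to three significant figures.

E > V_b: inside the barrier k₂ = √(2m(E − V_b))/ℏ = 3.493, k₂a = 3.912.
Matching at both interfaces gives T⁻¹ = 1 + V_b² sin²(k₂a) / [4E(E − V_b)] = 1.179, hence T = 0.848.
R = 1 − T = 0.152.

R = 0.152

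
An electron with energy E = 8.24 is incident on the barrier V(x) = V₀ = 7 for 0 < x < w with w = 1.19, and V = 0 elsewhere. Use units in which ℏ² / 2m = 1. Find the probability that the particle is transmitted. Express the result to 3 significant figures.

T = 0.470

Above the barrier the interior wavenumber is k₂ = √(2m(E − V₀))/ℏ = 1.114, giving phase k₂w = 1.325.
Matching at both interfaces gives T⁻¹ = 1 + V₀² sin²(k₂w) / [4E(E − V₀)] = 2.128, hence T = 0.470.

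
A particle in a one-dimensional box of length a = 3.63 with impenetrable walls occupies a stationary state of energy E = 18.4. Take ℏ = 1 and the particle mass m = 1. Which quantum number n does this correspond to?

n = 7

From E_n = n²π²ℏ²/(2ma²) invert to n = √(2ma²E)/(πℏ).
n = (3.63/π) × √(2 × 1 × 18.4) = 7.009 → n = 7.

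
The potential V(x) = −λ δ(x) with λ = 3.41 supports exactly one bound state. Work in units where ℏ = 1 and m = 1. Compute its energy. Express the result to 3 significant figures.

The bound state is ψ(x) = √κ e^{−κ|x|}. The derivative jump ψ'(0⁺) − ψ'(0⁻) = −(2mλ/ℏ²)ψ(0) fixes κ = mλ/ℏ² = 3.410.
Then E = −ℏ²κ²/(2m) = −mλ²/(2ℏ²) = -5.814.

E = -5.81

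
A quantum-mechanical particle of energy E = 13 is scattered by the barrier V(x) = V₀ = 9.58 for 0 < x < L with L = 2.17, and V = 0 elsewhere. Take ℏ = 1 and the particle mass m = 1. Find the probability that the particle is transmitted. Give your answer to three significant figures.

T = 0.856

Above the barrier the interior wavenumber is k₂ = √(2m(E − V₀))/ℏ = 2.615, giving phase k₂L = 5.675.
Matching at both interfaces gives T⁻¹ = 1 + V₀² sin²(k₂L) / [4E(E − V₀)] = 1.168, hence T = 0.856.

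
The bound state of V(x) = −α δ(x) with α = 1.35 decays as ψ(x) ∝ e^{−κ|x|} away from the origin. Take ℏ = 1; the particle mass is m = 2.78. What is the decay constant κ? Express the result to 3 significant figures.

Integrate −(ℏ²/2m)ψ'' − αδ(x)ψ = Eψ from −ε to +ε: the ψ'' term gives ψ'(0⁺) − ψ'(0⁻) and the δ term gives −(2mα/ℏ²)ψ(0).
With ψ ∝ e^{−κ|x|} this yields −2κ = −2mα/ℏ², so κ = mα/ℏ² = 3.753.

κ = 3.75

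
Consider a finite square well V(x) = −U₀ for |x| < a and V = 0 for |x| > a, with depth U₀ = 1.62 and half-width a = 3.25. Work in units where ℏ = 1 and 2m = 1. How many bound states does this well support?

Define the well-strength parameter z₀ = (a/ℏ)√(2mU₀) = 3.25 × √(2·0.5·1.62) = 4.137.
A new bound state (alternating even/odd) appears each time z₀ passes a multiple of π/2, so N = ⌊2z₀/π⌋ + 1 = ⌊2.633⌋ + 1 = 3.

N = 3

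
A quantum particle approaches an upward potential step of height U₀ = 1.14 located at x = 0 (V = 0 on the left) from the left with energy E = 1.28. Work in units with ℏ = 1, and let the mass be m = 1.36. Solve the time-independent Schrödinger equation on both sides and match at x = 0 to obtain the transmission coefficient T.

On each side the TISE gives plane waves with k = √(2m(E − V))/ℏ: k₁ = √(2·1.36·1.28) = 1.866, k₂ = √(2·1.36·0.14) = 0.6171.
Matching ψ and ψ′ at x = 0 gives r = (k₁ − k₂)/(k₁ + k₂), so R = r² = 0.2530 and T = 1 − R = 0.7470.

T = 0.747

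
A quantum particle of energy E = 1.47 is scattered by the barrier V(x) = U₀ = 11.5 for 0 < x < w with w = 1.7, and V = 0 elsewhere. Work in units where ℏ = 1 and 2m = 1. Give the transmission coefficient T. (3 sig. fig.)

E < U₀: inside the barrier ψ ∝ e^{±κx} with κ = √(2m(U₀ − E))/ℏ = 3.167.
κw = 5.384, sinh(κw) = 108.9.
Matching ψ, ψ′ at both faces gives T = [1 + U₀² sinh²(κw) / (4E(U₀ − E))]⁻¹ = 1/26610 = 0.0000376.

T = 0.0000376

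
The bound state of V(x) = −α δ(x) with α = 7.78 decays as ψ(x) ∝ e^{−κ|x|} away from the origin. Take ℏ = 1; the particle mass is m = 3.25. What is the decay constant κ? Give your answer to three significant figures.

κ = 25.3

Integrating the TISE across x = 0 gives the cusp condition ψ'(0⁺) − ψ'(0⁻) = −(2mα/ℏ²)ψ(0).
With ψ ∝ e^{−κ|x|} this yields −2κ = −2mα/ℏ², so κ = mα/ℏ² = 25.29.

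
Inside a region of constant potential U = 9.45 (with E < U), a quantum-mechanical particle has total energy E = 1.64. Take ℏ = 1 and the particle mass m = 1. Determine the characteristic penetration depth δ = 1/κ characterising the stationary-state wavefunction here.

Since E < U the TISE in this region is ψ'' = κ²ψ with κ = √(2m(U − E))/ℏ.
κ = √(2 × 1 × 7.81) = 3.952. The penetration depth is δ = 1/κ = 0.253.

δ = 0.253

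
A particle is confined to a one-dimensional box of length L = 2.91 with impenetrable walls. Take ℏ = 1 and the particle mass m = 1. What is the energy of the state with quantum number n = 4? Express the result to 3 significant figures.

The infinite-well eigenfunctions ψ_n = √(2/L) sin(nπx/L) vanish at both walls, giving E_n = n²π²ℏ²/(2mL²).
E_4 = 4² × π² / (2 × 1 × 2.91²) = 9.324.

E = 9.32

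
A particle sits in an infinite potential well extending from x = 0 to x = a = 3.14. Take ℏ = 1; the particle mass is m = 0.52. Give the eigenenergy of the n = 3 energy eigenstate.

The infinite-well eigenfunctions ψ_n = √(2/a) sin(nπx/a) vanish at both walls, giving E_n = n²π²ℏ²/(2ma²).
E_3 = 3² × π² / (2 × 0.52 × 3.14²) = 8.663.

E = 8.66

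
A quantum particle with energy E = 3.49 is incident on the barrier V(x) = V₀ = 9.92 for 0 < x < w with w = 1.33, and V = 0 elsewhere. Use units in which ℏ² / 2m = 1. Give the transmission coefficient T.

Since E < V₀ the interior solution is evanescent with decay constant κ = √(2m(V₀ − E))/ℏ = 2.536.
κw = 3.373, sinh(κw) = 14.56.
Matching ψ, ψ′ at both faces gives T = [1 + V₀² sinh²(κw) / (4E(V₀ − E))]⁻¹ = 1/233.4 = 0.00428.

T = 0.00428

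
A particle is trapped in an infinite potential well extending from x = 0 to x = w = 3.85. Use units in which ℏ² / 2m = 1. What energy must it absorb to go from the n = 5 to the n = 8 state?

E_n = n²π²ℏ²/(2mw²), so ΔE = (8² − 5²) π²ℏ²/(2mw²).
ΔE = 39 × π² / (2 × 0.5 × 3.85²) = 25.97.

ΔE = 26.0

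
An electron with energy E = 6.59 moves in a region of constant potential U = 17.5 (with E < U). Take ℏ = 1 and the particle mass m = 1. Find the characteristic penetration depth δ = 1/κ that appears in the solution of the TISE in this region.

Since E < U the TISE in this region is ψ'' = κ²ψ with κ = √(2m(U − E))/ℏ.
κ = √(2 × 1 × 10.91) = 4.671. The penetration depth is δ = 1/κ = 0.214.

δ = 0.214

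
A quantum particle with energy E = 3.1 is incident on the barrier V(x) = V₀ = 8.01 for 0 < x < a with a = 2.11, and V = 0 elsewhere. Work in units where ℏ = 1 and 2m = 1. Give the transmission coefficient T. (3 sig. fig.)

E < V₀: inside the barrier ψ ∝ e^{±κx} with κ = √(2m(V₀ − E))/ℏ = 2.216.
κa = 4.675, sinh(κa) = 53.64.
Matching ψ, ψ′ at both faces gives T = [1 + V₀² sinh²(κa) / (4E(V₀ − E))]⁻¹ = 1/3033 = 0.000330.

T = 0.000330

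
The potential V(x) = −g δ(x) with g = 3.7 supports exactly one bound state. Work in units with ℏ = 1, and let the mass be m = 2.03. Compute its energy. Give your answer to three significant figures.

E = -13.9

The bound state is ψ(x) = √κ e^{−κ|x|}. The derivative jump ψ'(0⁺) − ψ'(0⁻) = −(2mg/ℏ²)ψ(0) fixes κ = mg/ℏ² = 7.511.
Then E = −ℏ²κ²/(2m) = −mg²/(2ℏ²) = -13.90.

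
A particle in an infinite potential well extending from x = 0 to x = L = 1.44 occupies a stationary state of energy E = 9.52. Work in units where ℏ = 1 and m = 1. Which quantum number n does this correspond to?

For an infinite well E_n = n²π²ℏ²/(2mL²), so n = (L/πℏ)√(2mE).
n = (1.44/π) × √(2 × 1 × 9.52) = 2.000 → n = 2.

n = 2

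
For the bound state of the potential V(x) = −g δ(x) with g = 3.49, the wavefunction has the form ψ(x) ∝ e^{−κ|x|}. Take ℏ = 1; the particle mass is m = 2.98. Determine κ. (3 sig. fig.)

κ = 10.4

Integrate −(ℏ²/2m)ψ'' − gδ(x)ψ = Eψ from −ε to +ε: the ψ'' term gives ψ'(0⁺) − ψ'(0⁻) and the δ term gives −(2mg/ℏ²)ψ(0).
With ψ ∝ e^{−κ|x|} this yields −2κ = −2mg/ℏ², so κ = mg/ℏ² = 10.40.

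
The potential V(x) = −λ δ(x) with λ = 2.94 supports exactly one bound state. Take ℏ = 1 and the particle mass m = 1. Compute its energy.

The bound state is ψ(x) = √κ e^{−κ|x|}. The derivative jump ψ'(0⁺) − ψ'(0⁻) = −(2mλ/ℏ²)ψ(0) fixes κ = mλ/ℏ² = 2.940.
Then E = −ℏ²κ²/(2m) = −mλ²/(2ℏ²) = -4.322.

E = -4.32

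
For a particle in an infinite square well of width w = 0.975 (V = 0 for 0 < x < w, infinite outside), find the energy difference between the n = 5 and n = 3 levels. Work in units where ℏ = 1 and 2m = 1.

ΔE = 166

E_n = n²π²ℏ²/(2mw²), so ΔE = (5² − 3²) π²ℏ²/(2mw²).
ΔE = 16 × π² / (2 × 0.5 × 0.975²) = 166.1.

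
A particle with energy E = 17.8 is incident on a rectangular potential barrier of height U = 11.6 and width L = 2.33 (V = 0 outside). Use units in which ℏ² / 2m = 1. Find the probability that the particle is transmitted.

T = 0.939

E > U: inside the barrier k₂ = √(2m(E − U))/ℏ = 2.490, k₂L = 5.802.
T = [1 + U² sin²(k₂L) / (4E(E − U))]⁻¹ = 1/1.065 = 0.939.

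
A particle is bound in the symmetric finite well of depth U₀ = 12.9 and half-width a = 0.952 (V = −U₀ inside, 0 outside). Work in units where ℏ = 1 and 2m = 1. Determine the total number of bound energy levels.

N = 3

Define the well-strength parameter z₀ = (a/ℏ)√(2mU₀) = 0.952 × √(2·0.5·12.9) = 3.419.
A new bound state (alternating even/odd) appears each time z₀ passes a multiple of π/2, so N = ⌊2z₀/π⌋ + 1 = ⌊2.177⌋ + 1 = 3.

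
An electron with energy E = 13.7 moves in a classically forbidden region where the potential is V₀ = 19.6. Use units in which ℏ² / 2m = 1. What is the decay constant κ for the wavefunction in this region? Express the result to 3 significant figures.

Since E < V₀ the TISE in this region is ψ'' = κ²ψ with κ = √(2m(V₀ − E))/ℏ.
κ = √(2 × 0.5 × 5.9) = 2.429.

κ = 2.43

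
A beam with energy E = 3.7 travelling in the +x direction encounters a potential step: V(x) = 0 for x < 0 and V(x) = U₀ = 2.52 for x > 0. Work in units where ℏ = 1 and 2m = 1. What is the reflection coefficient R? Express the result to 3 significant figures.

R = 0.0774

On each side the TISE gives plane waves with k = √(2m(E − V))/ℏ: k₁ = √(2·½·3.7) = 1.924, k₂ = √(2·½·1.18) = 1.086.
Continuity of ψ and ψ′ at the step yields the reflection amplitude r = (k₁ − k₂)/(k₁ + k₂) = 0.2782; thus R = |r|² = 0.07738, T = 0.9226.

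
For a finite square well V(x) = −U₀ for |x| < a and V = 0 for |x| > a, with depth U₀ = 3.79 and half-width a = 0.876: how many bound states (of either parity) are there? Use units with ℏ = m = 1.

The dimensionless depth is z₀ = a√(2mU₀)/ℏ = 0.876 × √(7.580) = 2.412.
The even/odd transcendental equations gain one root per π/2 in z₀, giving N = 1 + ⌊2z₀/π⌋ = 1 + ⌊1.535⌋ = 2.

N = 2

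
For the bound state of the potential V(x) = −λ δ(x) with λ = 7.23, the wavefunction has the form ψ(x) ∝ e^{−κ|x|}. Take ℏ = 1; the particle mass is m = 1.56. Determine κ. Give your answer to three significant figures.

Integrating the TISE across x = 0 gives the cusp condition ψ'(0⁺) − ψ'(0⁻) = −(2mλ/ℏ²)ψ(0).
With ψ ∝ e^{−κ|x|} this yields −2κ = −2mλ/ℏ², so κ = mλ/ℏ² = 11.28.

κ = 11.3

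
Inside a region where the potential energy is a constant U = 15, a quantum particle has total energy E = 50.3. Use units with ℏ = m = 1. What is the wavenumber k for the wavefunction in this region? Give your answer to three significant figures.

k = 8.40

With E > U the solution is oscillatory, ψ ∝ e^{±ikx} with k = √(2m(E − U))/ℏ.
k = √(2 × 1 × 35.3) = 8.402.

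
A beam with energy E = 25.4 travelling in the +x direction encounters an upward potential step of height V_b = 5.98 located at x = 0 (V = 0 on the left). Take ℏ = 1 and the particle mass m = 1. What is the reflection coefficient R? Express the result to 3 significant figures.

R = 0.00449

On each side the TISE gives plane waves with k = √(2m(E − V))/ℏ: k₁ = √(2·1·25.4) = 7.127, k₂ = √(2·1·19.42) = 6.232.
Matching ψ and ψ′ at x = 0 gives r = (k₁ − k₂)/(k₁ + k₂), so R = r² = 0.004490 and T = 1 − R = 0.9955.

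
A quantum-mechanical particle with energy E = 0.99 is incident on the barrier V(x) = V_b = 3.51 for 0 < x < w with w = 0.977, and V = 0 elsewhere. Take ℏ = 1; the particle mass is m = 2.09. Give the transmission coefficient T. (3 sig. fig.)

T = 0.00569

E < V_b: inside the barrier ψ ∝ e^{±κx} with κ = √(2m(V_b − E))/ℏ = 3.246.
κw = 3.171, sinh(κw) = 11.89.
The exact tunnelling result is T⁻¹ = 1 + V_b² sinh²(κw) / [4E(V_b − E)] = 175.6, so T = 0.00569.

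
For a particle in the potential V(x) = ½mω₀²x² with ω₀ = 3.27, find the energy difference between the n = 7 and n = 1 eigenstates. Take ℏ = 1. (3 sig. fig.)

E_n = ℏω₀(n + ½), so ΔE = (7 − 1) ℏω₀ = 6 × 3.27 = 19.62.

ΔE = 19.6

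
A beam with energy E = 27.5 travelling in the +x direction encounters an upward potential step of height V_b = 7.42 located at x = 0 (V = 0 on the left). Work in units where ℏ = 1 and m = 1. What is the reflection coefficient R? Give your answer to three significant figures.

The wavenumbers are k₁ = √(2mE)/ℏ = 7.416 on the left and k₂ = √(2m(E − V_b))/ℏ = 6.337 on the right.
Continuity of ψ and ψ′ at the step yields the reflection amplitude r = (k₁ − k₂)/(k₁ + k₂) = 0.07845; thus R = |r|² = 0.006155, T = 0.9938.

R = 0.00616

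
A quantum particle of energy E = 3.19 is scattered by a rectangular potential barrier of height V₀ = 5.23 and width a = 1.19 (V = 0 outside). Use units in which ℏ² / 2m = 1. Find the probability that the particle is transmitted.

T = 0.120

Since E < V₀ the interior solution is evanescent with decay constant κ = √(2m(V₀ − E))/ℏ = 1.428.
κa = 1.700, sinh(κa) = 2.645.
Matching ψ, ψ′ at both faces gives T = [1 + V₀² sinh²(κa) / (4E(V₀ − E))]⁻¹ = 1/8.350 = 0.120.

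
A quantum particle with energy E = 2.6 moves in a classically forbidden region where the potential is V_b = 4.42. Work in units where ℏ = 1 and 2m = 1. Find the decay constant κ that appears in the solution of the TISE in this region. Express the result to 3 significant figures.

Since E < V_b the TISE in this region is ψ'' = κ²ψ with κ = √(2m(V_b − E))/ℏ.
κ = √(2 × 0.5 × 1.82) = 1.349.

κ = 1.35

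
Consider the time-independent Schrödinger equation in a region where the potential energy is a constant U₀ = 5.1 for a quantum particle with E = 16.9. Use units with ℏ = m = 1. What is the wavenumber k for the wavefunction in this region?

With E > U₀ the solution is oscillatory, ψ ∝ e^{±ikx} with k = √(2m(E − U₀))/ℏ.
k = √(2 × 1 × 11.8) = 4.858.

k = 4.86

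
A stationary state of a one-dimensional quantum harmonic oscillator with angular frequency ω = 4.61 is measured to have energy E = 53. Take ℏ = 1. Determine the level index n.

E_n = ℏω(n + ½) ⇒ n = E/(ℏω) − ½ = 53/4.61 − 0.5 = 10.997 → n = 11.

n = 11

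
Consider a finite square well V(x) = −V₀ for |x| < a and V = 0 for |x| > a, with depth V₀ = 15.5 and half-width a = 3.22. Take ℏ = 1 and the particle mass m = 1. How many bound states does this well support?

The dimensionless depth is z₀ = a√(2mV₀)/ℏ = 3.22 × √(31.00) = 17.93.
The even/odd transcendental equations gain one root per π/2 in z₀, giving N = 1 + ⌊2z₀/π⌋ = 1 + ⌊11.41⌋ = 12.

N = 12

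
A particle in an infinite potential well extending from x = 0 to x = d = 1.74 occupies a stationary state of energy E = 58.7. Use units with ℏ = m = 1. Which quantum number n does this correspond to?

From E_n = n²π²ℏ²/(2md²) invert to n = √(2md²E)/(πℏ).
n = (1.74/π) × √(2 × 1 × 58.7) = 6.001 → n = 6.

n = 6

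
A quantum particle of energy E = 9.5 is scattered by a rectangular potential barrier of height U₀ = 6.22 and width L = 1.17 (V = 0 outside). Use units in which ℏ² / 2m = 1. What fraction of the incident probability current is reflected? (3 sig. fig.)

E > U₀: inside the barrier k₂ = √(2m(E − U₀))/ℏ = 1.811, k₂L = 2.119.
Matching at both interfaces gives T⁻¹ = 1 + U₀² sin²(k₂L) / [4E(E − U₀)] = 1.226, hence T = 0.816.
R = 1 − T = 0.184.

R = 0.184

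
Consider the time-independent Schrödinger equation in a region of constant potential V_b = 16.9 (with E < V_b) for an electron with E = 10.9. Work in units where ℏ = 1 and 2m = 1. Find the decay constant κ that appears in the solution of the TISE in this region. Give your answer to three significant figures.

κ = 2.45

Since E < V_b the TISE in this region is ψ'' = κ²ψ with κ = √(2m(V_b − E))/ℏ.
κ = √(2 × 0.5 × 6) = 2.449.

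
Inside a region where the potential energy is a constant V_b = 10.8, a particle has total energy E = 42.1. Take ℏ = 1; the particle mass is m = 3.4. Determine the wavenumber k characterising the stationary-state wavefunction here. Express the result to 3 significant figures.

k = 14.6

With E > V_b the solution is oscillatory, ψ ∝ e^{±ikx} with k = √(2m(E − V_b))/ℏ.
k = √(2 × 3.4 × 31.3) = 14.59.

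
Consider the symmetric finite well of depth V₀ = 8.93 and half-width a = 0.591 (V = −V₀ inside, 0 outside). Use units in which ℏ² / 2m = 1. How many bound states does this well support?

The dimensionless depth is z₀ = a√(2mV₀)/ℏ = 0.591 × √(8.930) = 1.766.
A new bound state (alternating even/odd) appears each time z₀ passes a multiple of π/2, so N = ⌊2z₀/π⌋ + 1 = ⌊1.124⌋ + 1 = 2.

N = 2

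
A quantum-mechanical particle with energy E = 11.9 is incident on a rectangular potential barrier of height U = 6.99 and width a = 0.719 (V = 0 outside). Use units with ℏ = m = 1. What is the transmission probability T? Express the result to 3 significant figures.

T = 0.888

E > U: inside the barrier k₂ = √(2m(E − U))/ℏ = 3.134, k₂a = 2.253.
Matching at both interfaces gives T⁻¹ = 1 + U² sin²(k₂a) / [4E(E − U)] = 1.126, hence T = 0.888.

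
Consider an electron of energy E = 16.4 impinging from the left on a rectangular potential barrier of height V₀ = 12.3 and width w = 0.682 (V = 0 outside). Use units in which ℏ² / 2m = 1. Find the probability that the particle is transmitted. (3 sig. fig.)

T = 0.648

Above the barrier the interior wavenumber is k₂ = √(2m(E − V₀))/ℏ = 2.025, giving phase k₂w = 1.381.
Matching at both interfaces gives T⁻¹ = 1 + V₀² sin²(k₂w) / [4E(E − V₀)] = 1.542, hence T = 0.648.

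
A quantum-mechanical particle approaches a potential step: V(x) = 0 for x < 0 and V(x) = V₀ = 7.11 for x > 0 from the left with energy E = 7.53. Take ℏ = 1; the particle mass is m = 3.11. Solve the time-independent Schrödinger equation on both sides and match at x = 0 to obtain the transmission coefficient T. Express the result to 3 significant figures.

The wavenumbers are k₁ = √(2mE)/ℏ = 6.844 on the left and k₂ = √(2m(E − V₀))/ℏ = 1.616 on the right.
Matching ψ and ψ′ at x = 0 gives r = (k₁ − k₂)/(k₁ + k₂), so R = r² = 0.3818 and T = 1 − R = 0.6182.

T = 0.618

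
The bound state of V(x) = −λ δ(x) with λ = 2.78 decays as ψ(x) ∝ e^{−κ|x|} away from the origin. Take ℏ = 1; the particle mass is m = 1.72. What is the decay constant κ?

κ = 4.78

Integrate −(ℏ²/2m)ψ'' − λδ(x)ψ = Eψ from −ε to +ε: the ψ'' term gives ψ'(0⁺) − ψ'(0⁻) and the δ term gives −(2mλ/ℏ²)ψ(0).
With ψ ∝ e^{−κ|x|} this yields −2κ = −2mλ/ℏ², so κ = mλ/ℏ² = 4.782.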